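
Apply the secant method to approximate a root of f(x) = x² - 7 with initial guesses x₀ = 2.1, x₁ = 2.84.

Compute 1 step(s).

f(x) = x² - 7
x₀ = 2.1, x₁ = 2.84

Secant formula: x_{n+1} = x_n - f(x_n)(x_n - x_{n-1})/(f(x_n) - f(x_{n-1}))

Iteration 1:
  f(2.100000) = -2.590000
  f(2.840000) = 1.065600
  x_2 = 2.840000 - 1.065600×(2.840000 - 2.100000)/(1.065600 - (-2.590000))
       = 2.624291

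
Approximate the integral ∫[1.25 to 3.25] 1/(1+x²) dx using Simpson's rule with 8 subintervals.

f(x) = 1/(1+x²)
a = 1.25, b = 3.25, n = 8
h = (b - a)/n = 0.250000

Simpson's rule: (h/3)[f(x₀) + 4f(x₁) + 2f(x₂) + ... + f(xₙ)]

x_0 = 1.2500, f(x_0) = 0.390244, coefficient = 1
x_1 = 1.5000, f(x_1) = 0.307692, coefficient = 4
x_2 = 1.7500, f(x_2) = 0.246154, coefficient = 2
x_3 = 2.0000, f(x_3) = 0.200000, coefficient = 4
x_4 = 2.2500, f(x_4) = 0.164948, coefficient = 2
x_5 = 2.5000, f(x_5) = 0.137931, coefficient = 4
x_6 = 2.7500, f(x_6) = 0.116788, coefficient = 2
x_7 = 3.0000, f(x_7) = 0.100000, coefficient = 4
x_8 = 3.2500, f(x_8) = 0.086486, coefficient = 1

I ≈ (0.250000/3) × 4.515005 = 0.376250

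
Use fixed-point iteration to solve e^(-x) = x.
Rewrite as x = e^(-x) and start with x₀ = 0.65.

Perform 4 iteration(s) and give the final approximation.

Equation: e^(-x) = x
Fixed-point form: x = e^(-x)
x₀ = 0.65

x_1 = g(0.650000) = 0.522046
x_2 = g(0.522046) = 0.593306
x_3 = g(0.593306) = 0.552498
x_4 = g(0.552498) = 0.575510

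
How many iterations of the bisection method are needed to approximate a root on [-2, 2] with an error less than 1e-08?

We need (b-a)/2^n ≤ 1e-08
(2 - (-2))/2^n ≤ 1e-08
4/2^n ≤ 1e-08
2^n ≥ 400000000
n ≥ log₂(400000000) = 28.58
n ≥ 29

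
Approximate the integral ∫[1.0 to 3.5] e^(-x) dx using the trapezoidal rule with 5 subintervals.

f(x) = e^(-x)
a = 1.0, b = 3.5, n = 5
h = (b - a)/n = 0.500000

Trapezoidal rule: (h/2)[f(x₀) + 2f(x₁) + 2f(x₂) + ... + f(xₙ)]

x_0 = 1.0000, f(x_0) = 0.367879, coefficient = 1
x_1 = 1.5000, f(x_1) = 0.223130, coefficient = 2
x_2 = 2.0000, f(x_2) = 0.135335, coefficient = 2
x_3 = 2.5000, f(x_3) = 0.082085, coefficient = 2
x_4 = 3.0000, f(x_4) = 0.049787, coefficient = 2
x_5 = 3.5000, f(x_5) = 0.030197, coefficient = 1

I ≈ (0.500000/2) × 1.378752 = 0.344688
Exact value: 0.337682
Error: 0.007006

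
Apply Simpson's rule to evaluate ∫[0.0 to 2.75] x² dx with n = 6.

f(x) = x²
a = 0.0, b = 2.75, n = 6
h = (b - a)/n = 0.458333

Simpson's rule: (h/3)[f(x₀) + 4f(x₁) + 2f(x₂) + ... + f(xₙ)]

x_0 = 0.0000, f(x_0) = 0.000000, coefficient = 1
x_1 = 0.4583, f(x_1) = 0.210069, coefficient = 4
x_2 = 0.9167, f(x_2) = 0.840278, coefficient = 2
x_3 = 1.3750, f(x_3) = 1.890625, coefficient = 4
x_4 = 1.8333, f(x_4) = 3.361111, coefficient = 2
x_5 = 2.2917, f(x_5) = 5.251736, coefficient = 4
x_6 = 2.7500, f(x_6) = 7.562500, coefficient = 1

I ≈ (0.458333/3) × 45.375000 = 6.932292
Exact value: 6.932292
Error: 0.000000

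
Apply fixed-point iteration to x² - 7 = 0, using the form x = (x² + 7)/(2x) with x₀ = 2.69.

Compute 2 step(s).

Equation: x² - 7 = 0
Fixed-point form: x = (x² + 7)/(2x)
x₀ = 2.69

x_1 = g(2.690000) = 2.646115
x_2 = g(2.646115) = 2.645751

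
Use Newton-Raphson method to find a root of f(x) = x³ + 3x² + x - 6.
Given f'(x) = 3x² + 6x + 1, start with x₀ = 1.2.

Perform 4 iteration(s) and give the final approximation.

f(x) = x³ + 3x² + x - 6
f'(x) = 3x² + 6x + 1
x₀ = 1.2

Newton-Raphson formula: x_{n+1} = x_n - f(x_n)/f'(x_n)

Iteration 1:
  f(1.200000) = 1.248000
  f'(1.200000) = 12.520000
  x_1 = 1.200000 - 1.248000/12.520000 = 1.100319
Iteration 2:
  f(1.100319) = 0.064589
  f'(1.100319) = 11.234026
  x_2 = 1.100319 - 0.064589/11.234026 = 1.094570
Iteration 3:
  f(1.094570) = 0.000208
  f'(1.094570) = 11.161672
  x_3 = 1.094570 - 0.000208/11.161672 = 1.094551
Iteration 4:
  f(1.094551) = 0.000000
  f'(1.094551) = 11.161438
  x_4 = 1.094551 - 0.000000/11.161438 = 1.094551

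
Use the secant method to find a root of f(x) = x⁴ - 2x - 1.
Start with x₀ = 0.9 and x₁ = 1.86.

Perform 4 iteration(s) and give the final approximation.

f(x) = x⁴ - 2x - 1
x₀ = 0.9, x₁ = 1.86

Secant formula: x_{n+1} = x_n - f(x_n)(x_n - x_{n-1})/(f(x_n) - f(x_{n-1}))

Iteration 1:
  f(0.900000) = -2.143900
  f(1.860000) = 7.248832
  x_2 = 1.860000 - 7.248832×(1.860000 - 0.900000)/(7.248832 - (-2.143900))
       = 1.119121
Iteration 2:
  f(1.860000) = 7.248832
  f(1.119121) = -1.669657
  x_3 = 1.119121 - (-1.669657)×(1.119121 - 1.860000)/(-1.669657 - 7.248832)
       = 1.257823
Iteration 3:
  f(1.119121) = -1.669657
  f(1.257823) = -1.012546
  x_4 = 1.257823 - (-1.012546)×(1.257823 - 1.119121)/(-1.012546 - (-1.669657))
       = 1.471550
Iteration 4:
  f(1.257823) = -1.012546
  f(1.471550) = 0.746115
  x_5 = 1.471550 - 0.746115×(1.471550 - 1.257823)/(0.746115 - (-1.012546))
       = 1.380876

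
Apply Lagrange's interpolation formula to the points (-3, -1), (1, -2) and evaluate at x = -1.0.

Lagrange interpolation formula:
P(x) = Σ yᵢ × Lᵢ(x)
where Lᵢ(x) = Π_{j≠i} (x - xⱼ)/(xᵢ - xⱼ)

L_0(-1.0) = (-1.0 - 1)/(-3 - 1) = 0.500000
L_1(-1.0) = (-1.0 - (-3))/(1 - (-3)) = 0.500000

P(-1.0) = (-1)×L_0(-1.0) + (-2)×L_1(-1.0)
P(-1.0) = -1.500000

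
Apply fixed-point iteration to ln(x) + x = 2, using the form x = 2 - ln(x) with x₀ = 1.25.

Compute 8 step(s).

Equation: ln(x) + x = 2
Fixed-point form: x = 2 - ln(x)
x₀ = 1.25

x_1 = g(1.250000) = 1.776856
x_2 = g(1.776856) = 1.425154
x_3 = g(1.425154) = 1.645720
x_4 = g(1.645720) = 1.501822
x_5 = g(1.501822) = 1.593321
x_6 = g(1.593321) = 1.534180
x_7 = g(1.534180) = 1.572004
x_8 = g(1.572004) = 1.547649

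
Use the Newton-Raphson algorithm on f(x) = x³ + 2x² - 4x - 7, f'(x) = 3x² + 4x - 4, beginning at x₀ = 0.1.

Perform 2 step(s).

f(x) = x³ + 2x² - 4x - 7
f'(x) = 3x² + 4x - 4
x₀ = 0.1

Newton-Raphson formula: x_{n+1} = x_n - f(x_n)/f'(x_n)

Iteration 1:
  f(0.100000) = -7.379000
  f'(0.100000) = -3.570000
  x_1 = 0.100000 - (-7.379000)/(-3.570000) = -1.966947
Iteration 2:
  f(-1.966947) = 0.995666
  f'(-1.966947) = -0.261148
  x_2 = -1.966947 - 0.995666/(-0.261148) = 1.845700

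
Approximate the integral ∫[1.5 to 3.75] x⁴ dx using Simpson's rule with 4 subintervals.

f(x) = x⁴
a = 1.5, b = 3.75, n = 4
h = (b - a)/n = 0.562500

Simpson's rule: (h/3)[f(x₀) + 4f(x₁) + 2f(x₂) + ... + f(xₙ)]

x_0 = 1.5000, f(x_0) = 5.062500, coefficient = 1
x_1 = 2.0625, f(x_1) = 18.095718, coefficient = 4
x_2 = 2.6250, f(x_2) = 47.480713, coefficient = 2
x_3 = 3.1875, f(x_3) = 103.228775, coefficient = 4
x_4 = 3.7500, f(x_4) = 197.753906, coefficient = 1

I ≈ (0.562500/3) × 783.075806 = 146.826714
Exact value: 146.796680
Error: 0.030034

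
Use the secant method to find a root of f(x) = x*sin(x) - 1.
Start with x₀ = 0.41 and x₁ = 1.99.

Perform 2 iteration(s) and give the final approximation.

f(x) = x*sin(x) - 1
x₀ = 0.41, x₁ = 1.99

Secant formula: x_{n+1} = x_n - f(x_n)(x_n - x_{n-1})/(f(x_n) - f(x_{n-1}))

Iteration 1:
  f(0.410000) = -0.836570
  f(1.990000) = 0.817693
  x_2 = 1.990000 - 0.817693×(1.990000 - 0.410000)/(0.817693 - (-0.836570))
       = 1.209015
Iteration 2:
  f(1.990000) = 0.817693
  f(1.209015) = 0.130753
  x_3 = 1.209015 - 0.130753×(1.209015 - 1.990000)/(0.130753 - 0.817693)
       = 1.060361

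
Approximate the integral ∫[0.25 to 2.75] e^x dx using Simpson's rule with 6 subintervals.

f(x) = e^x
a = 0.25, b = 2.75, n = 6
h = (b - a)/n = 0.416667

Simpson's rule: (h/3)[f(x₀) + 4f(x₁) + 2f(x₂) + ... + f(xₙ)]

x_0 = 0.2500, f(x_0) = 1.284025, coefficient = 1
x_1 = 0.6667, f(x_1) = 1.947734, coefficient = 4
x_2 = 1.0833, f(x_2) = 2.954512, coefficient = 2
x_3 = 1.5000, f(x_3) = 4.481689, coefficient = 4
x_4 = 1.9167, f(x_4) = 6.798260, coefficient = 2
x_5 = 2.3333, f(x_5) = 10.312259, coefficient = 4
x_6 = 2.7500, f(x_6) = 15.642632, coefficient = 1

I ≈ (0.416667/3) × 103.398926 = 14.360962
Exact value: 14.358606
Error: 0.002356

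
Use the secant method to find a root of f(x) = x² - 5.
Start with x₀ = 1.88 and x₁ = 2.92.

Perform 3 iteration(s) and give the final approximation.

f(x) = x² - 5
x₀ = 1.88, x₁ = 2.92

Secant formula: x_{n+1} = x_n - f(x_n)(x_n - x_{n-1})/(f(x_n) - f(x_{n-1}))

Iteration 1:
  f(1.880000) = -1.465600
  f(2.920000) = 3.526400
  x_2 = 2.920000 - 3.526400×(2.920000 - 1.880000)/(3.526400 - (-1.465600))
       = 2.185333
Iteration 2:
  f(2.920000) = 3.526400
  f(2.185333) = -0.224318
  x_3 = 2.185333 - (-0.224318)×(2.185333 - 2.920000)/(-0.224318 - 3.526400)
       = 2.229271
Iteration 3:
  f(2.185333) = -0.224318
  f(2.229271) = -0.030349
  x_4 = 2.229271 - (-0.030349)×(2.229271 - 2.185333)/(-0.030349 - (-0.224318))
       = 2.236146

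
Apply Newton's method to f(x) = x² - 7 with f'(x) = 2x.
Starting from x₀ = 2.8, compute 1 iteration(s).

f(x) = x² - 7
f'(x) = 2x
x₀ = 2.8

Newton-Raphson formula: x_{n+1} = x_n - f(x_n)/f'(x_n)

Iteration 1:
  f(2.800000) = 0.840000
  f'(2.800000) = 5.600000
  x_1 = 2.800000 - 0.840000/5.600000 = 2.650000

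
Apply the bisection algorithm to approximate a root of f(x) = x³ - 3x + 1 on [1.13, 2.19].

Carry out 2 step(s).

f(x) = x³ - 3x + 1
Initial interval: [1.13, 2.19]

Iteration 1:
  c_1 = (1.130000 + 2.190000)/2 = 1.660000
  f(c_1) = f(1.660000) = 0.594296
  f(a) × f(c) < 0, new interval: [1.130000, 1.660000]
Iteration 2:
  c_2 = (1.130000 + 1.660000)/2 = 1.395000
  f(c_2) = f(1.395000) = -0.470295
  f(a) × f(c) ≥ 0, new interval: [1.395000, 1.660000]

After 2 iteration(s), the approximation is c_2 = 1.395000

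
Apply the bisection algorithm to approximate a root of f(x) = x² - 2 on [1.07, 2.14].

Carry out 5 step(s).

f(x) = x² - 2
Initial interval: [1.07, 2.14]

Iteration 1:
  c_1 = (1.070000 + 2.140000)/2 = 1.605000
  f(c_1) = f(1.605000) = 0.576025
  f(a) × f(c) < 0, new interval: [1.070000, 1.605000]
Iteration 2:
  c_2 = (1.070000 + 1.605000)/2 = 1.337500
  f(c_2) = f(1.337500) = -0.211094
  f(a) × f(c) ≥ 0, new interval: [1.337500, 1.605000]
Iteration 3:
  c_3 = (1.337500 + 1.605000)/2 = 1.471250
  f(c_3) = f(1.471250) = 0.164577
  f(a) × f(c) < 0, new interval: [1.337500, 1.471250]
Iteration 4:
  c_4 = (1.337500 + 1.471250)/2 = 1.404375
  f(c_4) = f(1.404375) = -0.027731
  f(a) × f(c) ≥ 0, new interval: [1.404375, 1.471250]
Iteration 5:
  c_5 = (1.404375 + 1.471250)/2 = 1.437812
  f(c_5) = f(1.437812) = 0.067305
  f(a) × f(c) < 0, new interval: [1.404375, 1.437812]

After 5 iteration(s), the approximation is c_5 = 1.437812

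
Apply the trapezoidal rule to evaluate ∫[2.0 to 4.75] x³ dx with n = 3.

f(x) = x³
a = 2.0, b = 4.75, n = 3
h = (b - a)/n = 0.916667

Trapezoidal rule: (h/2)[f(x₀) + 2f(x₁) + 2f(x₂) + ... + f(xₙ)]

x_0 = 2.0000, f(x_0) = 8.000000, coefficient = 1
x_1 = 2.9167, f(x_1) = 24.811921, coefficient = 2
x_2 = 3.8333, f(x_2) = 56.328704, coefficient = 2
x_3 = 4.7500, f(x_3) = 107.171875, coefficient = 1

I ≈ (0.916667/2) × 277.453125 = 127.166016
Exact value: 123.266602
Error: 3.899414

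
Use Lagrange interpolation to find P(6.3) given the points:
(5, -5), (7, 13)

Lagrange interpolation formula:
P(x) = Σ yᵢ × Lᵢ(x)
where Lᵢ(x) = Π_{j≠i} (x - xⱼ)/(xᵢ - xⱼ)

L_0(6.3) = (6.3 - 7)/(5 - 7) = 0.350000
L_1(6.3) = (6.3 - 5)/(7 - 5) = 0.650000

P(6.3) = (-5)×L_0(6.3) + 13×L_1(6.3)
P(6.3) = 6.700000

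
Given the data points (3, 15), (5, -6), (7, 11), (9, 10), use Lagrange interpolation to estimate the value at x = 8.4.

Lagrange interpolation formula:
P(x) = Σ yᵢ × Lᵢ(x)
where Lᵢ(x) = Π_{j≠i} (x - xⱼ)/(xᵢ - xⱼ)

L_0(8.4) = (8.4 - 5)/(3 - 5) × (8.4 - 7)/(3 - 7) × (8.4 - 9)/(3 - 9) = 0.059500
L_1(8.4) = (8.4 - 3)/(5 - 3) × (8.4 - 7)/(5 - 7) × (8.4 - 9)/(5 - 9) = -0.283500
L_2(8.4) = (8.4 - 3)/(7 - 3) × (8.4 - 5)/(7 - 5) × (8.4 - 9)/(7 - 9) = 0.688500
L_3(8.4) = (8.4 - 3)/(9 - 3) × (8.4 - 5)/(9 - 5) × (8.4 - 7)/(9 - 7) = 0.535500

P(8.4) = 15×L_0(8.4) + (-6)×L_1(8.4) + 11×L_2(8.4) + 10×L_3(8.4)
P(8.4) = 15.522000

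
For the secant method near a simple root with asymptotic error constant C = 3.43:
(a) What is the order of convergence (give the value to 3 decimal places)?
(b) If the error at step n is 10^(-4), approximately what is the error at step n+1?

(a) Secant method has superlinear convergence with order φ = (1+√5)/2 ≈ 1.618.
    This means |e_{n+1}| ≈ C|e_n|^1.618.

(b) With |e_n| = 10^(-4) and C = 3.43:
    |e_{n+1}| ≈ 3.43 × (10^(-4))^1.618 = 3.43 × 10^(-6.47)

(a) ≈ 1.618 (golden ratio); (b) |e_{n+1}| ≈ 1.157e-06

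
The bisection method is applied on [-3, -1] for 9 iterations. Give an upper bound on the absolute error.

Bisection error bound: |error| ≤ (b-a)/2^n
|error| ≤ (-1 - (-3))/2^9 = 2/2^9
|error| ≤ 0.0039062500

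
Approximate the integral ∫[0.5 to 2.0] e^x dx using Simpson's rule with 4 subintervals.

f(x) = e^x
a = 0.5, b = 2.0, n = 4
h = (b - a)/n = 0.375000

Simpson's rule: (h/3)[f(x₀) + 4f(x₁) + 2f(x₂) + ... + f(xₙ)]

x_0 = 0.5000, f(x_0) = 1.648721, coefficient = 1
x_1 = 0.8750, f(x_1) = 2.398875, coefficient = 4
x_2 = 1.2500, f(x_2) = 3.490343, coefficient = 2
x_3 = 1.6250, f(x_3) = 5.078419, coefficient = 4
x_4 = 2.0000, f(x_4) = 7.389056, coefficient = 1

I ≈ (0.375000/3) × 45.927641 = 5.740955
Exact value: 5.740335
Error: 0.000620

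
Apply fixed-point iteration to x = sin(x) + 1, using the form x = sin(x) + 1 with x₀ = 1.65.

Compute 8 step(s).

Equation: x = sin(x) + 1
Fixed-point form: x = sin(x) + 1
x₀ = 1.65

x_1 = g(1.650000) = 1.996865
x_2 = g(1.996865) = 1.910598
x_3 = g(1.910598) = 1.942821
x_4 = g(1.942821) = 1.931593
x_5 = g(1.931593) = 1.935616
x_6 = g(1.935616) = 1.934188
x_7 = g(1.934188) = 1.934697
x_8 = g(1.934697) = 1.934516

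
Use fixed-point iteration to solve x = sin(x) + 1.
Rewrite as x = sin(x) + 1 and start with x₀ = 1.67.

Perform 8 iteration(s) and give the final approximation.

Equation: x = sin(x) + 1
Fixed-point form: x = sin(x) + 1
x₀ = 1.67

x_1 = g(1.670000) = 1.995083
x_2 = g(1.995083) = 1.911332
x_3 = g(1.911332) = 1.942576
x_4 = g(1.942576) = 1.931682
x_5 = g(1.931682) = 1.935584
x_6 = g(1.935584) = 1.934199
x_7 = g(1.934199) = 1.934693
x_8 = g(1.934693) = 1.934517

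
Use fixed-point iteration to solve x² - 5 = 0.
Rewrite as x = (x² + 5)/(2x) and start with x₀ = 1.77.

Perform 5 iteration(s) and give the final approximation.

Equation: x² - 5 = 0
Fixed-point form: x = (x² + 5)/(2x)
x₀ = 1.77

x_1 = g(1.770000) = 2.297429
x_2 = g(2.297429) = 2.236887
x_3 = g(2.236887) = 2.236068
x_4 = g(2.236068) = 2.236068
x_5 = g(2.236068) = 2.236068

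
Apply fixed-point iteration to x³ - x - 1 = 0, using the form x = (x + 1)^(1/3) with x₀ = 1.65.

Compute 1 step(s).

Equation: x³ - x - 1 = 0
Fixed-point form: x = (x + 1)^(1/3)
x₀ = 1.65

x_1 = g(1.650000) = 1.383828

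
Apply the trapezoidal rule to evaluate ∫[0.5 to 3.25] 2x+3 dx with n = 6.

f(x) = 2x+3
a = 0.5, b = 3.25, n = 6
h = (b - a)/n = 0.458333

Trapezoidal rule: (h/2)[f(x₀) + 2f(x₁) + 2f(x₂) + ... + f(xₙ)]

x_0 = 0.5000, f(x_0) = 4.000000, coefficient = 1
x_1 = 0.9583, f(x_1) = 4.916667, coefficient = 2
x_2 = 1.4167, f(x_2) = 5.833333, coefficient = 2
x_3 = 1.8750, f(x_3) = 6.750000, coefficient = 2
x_4 = 2.3333, f(x_4) = 7.666667, coefficient = 2
x_5 = 2.7917, f(x_5) = 8.583333, coefficient = 2
x_6 = 3.2500, f(x_6) = 9.500000, coefficient = 1

I ≈ (0.458333/2) × 81.000000 = 18.562500
Exact value: 18.562500
Error: 0.000000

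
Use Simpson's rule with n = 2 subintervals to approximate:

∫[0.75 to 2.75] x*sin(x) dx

f(x) = x*sin(x)
a = 0.75, b = 2.75, n = 2
h = (b - a)/n = 1.000000

Simpson's rule: (h/3)[f(x₀) + 4f(x₁) + 2f(x₂) + ... + f(xₙ)]

x_0 = 0.7500, f(x_0) = 0.511229, coefficient = 1
x_1 = 1.7500, f(x_1) = 1.721975, coefficient = 4
x_2 = 2.7500, f(x_2) = 1.049568, coefficient = 1

I ≈ (1.000000/3) × 8.448698 = 2.816233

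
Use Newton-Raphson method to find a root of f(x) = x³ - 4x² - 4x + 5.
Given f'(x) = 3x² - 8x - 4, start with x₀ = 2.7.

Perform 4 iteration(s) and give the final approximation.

f(x) = x³ - 4x² - 4x + 5
f'(x) = 3x² - 8x - 4
x₀ = 2.7

Newton-Raphson formula: x_{n+1} = x_n - f(x_n)/f'(x_n)

Iteration 1:
  f(2.700000) = -15.277000
  f'(2.700000) = -3.730000
  x_1 = 2.700000 - (-15.277000)/(-3.730000) = -1.395710
Iteration 2:
  f(-1.395710) = 0.071956
  f'(-1.395710) = 13.009707
  x_2 = -1.395710 - 0.071956/13.009707 = -1.401241
Iteration 3:
  f(-1.401241) = -0.000251
  f'(-1.401241) = 13.100364
  x_3 = -1.401241 - (-0.000251)/13.100364 = -1.401222
Iteration 4:
  f(-1.401222) = 0.000000
  f'(-1.401222) = 13.100050
  x_4 = -1.401222 - 0.000000/13.100050 = -1.401222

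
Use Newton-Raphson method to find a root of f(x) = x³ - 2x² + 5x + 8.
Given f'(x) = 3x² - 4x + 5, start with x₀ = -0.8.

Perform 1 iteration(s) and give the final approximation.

f(x) = x³ - 2x² + 5x + 8
f'(x) = 3x² - 4x + 5
x₀ = -0.8

Newton-Raphson formula: x_{n+1} = x_n - f(x_n)/f'(x_n)

Iteration 1:
  f(-0.800000) = 2.208000
  f'(-0.800000) = 10.120000
  x_1 = -0.800000 - 2.208000/10.120000 = -1.018182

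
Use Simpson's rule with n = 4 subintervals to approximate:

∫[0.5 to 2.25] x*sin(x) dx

f(x) = x*sin(x)
a = 0.5, b = 2.25, n = 4
h = (b - a)/n = 0.437500

Simpson's rule: (h/3)[f(x₀) + 4f(x₁) + 2f(x₂) + ... + f(xₙ)]

x_0 = 0.5000, f(x_0) = 0.239713, coefficient = 1
x_1 = 0.9375, f(x_1) = 0.755701, coefficient = 4
x_2 = 1.3750, f(x_2) = 1.348728, coefficient = 2
x_3 = 1.8125, f(x_3) = 1.759814, coefficient = 4
x_4 = 2.2500, f(x_4) = 1.750665, coefficient = 1

I ≈ (0.437500/3) × 14.749892 = 2.151026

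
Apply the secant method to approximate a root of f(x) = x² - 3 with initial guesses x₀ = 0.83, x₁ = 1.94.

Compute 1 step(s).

f(x) = x² - 3
x₀ = 0.83, x₁ = 1.94

Secant formula: x_{n+1} = x_n - f(x_n)(x_n - x_{n-1})/(f(x_n) - f(x_{n-1}))

Iteration 1:
  f(0.830000) = -2.311100
  f(1.940000) = 0.763600
  x_2 = 1.940000 - 0.763600×(1.940000 - 0.830000)/(0.763600 - (-2.311100))
       = 1.664332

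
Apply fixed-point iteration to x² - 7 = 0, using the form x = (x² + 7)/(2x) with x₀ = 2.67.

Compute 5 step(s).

Equation: x² - 7 = 0
Fixed-point form: x = (x² + 7)/(2x)
x₀ = 2.67

x_1 = g(2.670000) = 2.645861
x_2 = g(2.645861) = 2.645751
x_3 = g(2.645751) = 2.645751
x_4 = g(2.645751) = 2.645751
x_5 = g(2.645751) = 2.645751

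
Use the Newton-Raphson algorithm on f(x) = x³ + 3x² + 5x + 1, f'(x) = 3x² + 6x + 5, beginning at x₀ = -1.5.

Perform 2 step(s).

f(x) = x³ + 3x² + 5x + 1
f'(x) = 3x² + 6x + 5
x₀ = -1.5

Newton-Raphson formula: x_{n+1} = x_n - f(x_n)/f'(x_n)

Iteration 1:
  f(-1.500000) = -3.125000
  f'(-1.500000) = 2.750000
  x_1 = -1.500000 - (-3.125000)/2.750000 = -0.363636
Iteration 2:
  f(-0.363636) = -0.469572
  f'(-0.363636) = 3.214876
  x_2 = -0.363636 - (-0.469572)/3.214876 = -0.217574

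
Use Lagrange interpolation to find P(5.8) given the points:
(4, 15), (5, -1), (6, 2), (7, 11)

Lagrange interpolation formula:
P(x) = Σ yᵢ × Lᵢ(x)
where Lᵢ(x) = Π_{j≠i} (x - xⱼ)/(xᵢ - xⱼ)

L_0(5.8) = (5.8 - 5)/(4 - 5) × (5.8 - 6)/(4 - 6) × (5.8 - 7)/(4 - 7) = -0.032000
L_1(5.8) = (5.8 - 4)/(5 - 4) × (5.8 - 6)/(5 - 6) × (5.8 - 7)/(5 - 7) = 0.216000
L_2(5.8) = (5.8 - 4)/(6 - 4) × (5.8 - 5)/(6 - 5) × (5.8 - 7)/(6 - 7) = 0.864000
L_3(5.8) = (5.8 - 4)/(7 - 4) × (5.8 - 5)/(7 - 5) × (5.8 - 6)/(7 - 6) = -0.048000

P(5.8) = 15×L_0(5.8) + (-1)×L_1(5.8) + 2×L_2(5.8) + 11×L_3(5.8)
P(5.8) = 0.504000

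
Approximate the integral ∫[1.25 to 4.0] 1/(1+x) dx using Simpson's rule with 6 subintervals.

f(x) = 1/(1+x)
a = 1.25, b = 4.0, n = 6
h = (b - a)/n = 0.458333

Simpson's rule: (h/3)[f(x₀) + 4f(x₁) + 2f(x₂) + ... + f(xₙ)]

x_0 = 1.2500, f(x_0) = 0.444444, coefficient = 1
x_1 = 1.7083, f(x_1) = 0.369231, coefficient = 4
x_2 = 2.1667, f(x_2) = 0.315789, coefficient = 2
x_3 = 2.6250, f(x_3) = 0.275862, coefficient = 4
x_4 = 3.0833, f(x_4) = 0.244898, coefficient = 2
x_5 = 3.5417, f(x_5) = 0.220183, coefficient = 4
x_6 = 4.0000, f(x_6) = 0.200000, coefficient = 1

I ≈ (0.458333/3) × 5.226925 = 0.798558
Exact value: 0.798508
Error: 0.000050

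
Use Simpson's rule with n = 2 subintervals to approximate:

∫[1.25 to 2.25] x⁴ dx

f(x) = x⁴
a = 1.25, b = 2.25, n = 2
h = (b - a)/n = 0.500000

Simpson's rule: (h/3)[f(x₀) + 4f(x₁) + 2f(x₂) + ... + f(xₙ)]

x_0 = 1.2500, f(x_0) = 2.441406, coefficient = 1
x_1 = 1.7500, f(x_1) = 9.378906, coefficient = 4
x_2 = 2.2500, f(x_2) = 25.628906, coefficient = 1

I ≈ (0.500000/3) × 65.585938 = 10.930990
Exact value: 10.922656
Error: 0.008333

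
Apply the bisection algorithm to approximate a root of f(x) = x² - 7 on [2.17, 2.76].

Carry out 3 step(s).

f(x) = x² - 7
Initial interval: [2.17, 2.76]

Iteration 1:
  c_1 = (2.170000 + 2.760000)/2 = 2.465000
  f(c_1) = f(2.465000) = -0.923775
  f(a) × f(c) ≥ 0, new interval: [2.465000, 2.760000]
Iteration 2:
  c_2 = (2.465000 + 2.760000)/2 = 2.612500
  f(c_2) = f(2.612500) = -0.174844
  f(a) × f(c) ≥ 0, new interval: [2.612500, 2.760000]
Iteration 3:
  c_3 = (2.612500 + 2.760000)/2 = 2.686250
  f(c_3) = f(2.686250) = 0.215939
  f(a) × f(c) < 0, new interval: [2.612500, 2.686250]

After 3 iteration(s), the approximation is c_3 = 2.686250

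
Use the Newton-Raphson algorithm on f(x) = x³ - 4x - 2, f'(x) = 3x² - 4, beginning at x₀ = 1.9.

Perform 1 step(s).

f(x) = x³ - 4x - 2
f'(x) = 3x² - 4
x₀ = 1.9

Newton-Raphson formula: x_{n+1} = x_n - f(x_n)/f'(x_n)

Iteration 1:
  f(1.900000) = -2.741000
  f'(1.900000) = 6.830000
  x_1 = 1.900000 - (-2.741000)/6.830000 = 2.301318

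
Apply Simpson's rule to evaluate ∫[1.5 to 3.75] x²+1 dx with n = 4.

f(x) = x²+1
a = 1.5, b = 3.75, n = 4
h = (b - a)/n = 0.562500

Simpson's rule: (h/3)[f(x₀) + 4f(x₁) + 2f(x₂) + ... + f(xₙ)]

x_0 = 1.5000, f(x_0) = 3.250000, coefficient = 1
x_1 = 2.0625, f(x_1) = 5.253906, coefficient = 4
x_2 = 2.6250, f(x_2) = 7.890625, coefficient = 2
x_3 = 3.1875, f(x_3) = 11.160156, coefficient = 4
x_4 = 3.7500, f(x_4) = 15.062500, coefficient = 1

I ≈ (0.562500/3) × 99.750000 = 18.703125
Exact value: 18.703125
Error: 0.000000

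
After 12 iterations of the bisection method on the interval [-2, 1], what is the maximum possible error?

Bisection error bound: |error| ≤ (b-a)/2^n
|error| ≤ (1 - (-2))/2^12 = 3/2^12
|error| ≤ 0.0007324219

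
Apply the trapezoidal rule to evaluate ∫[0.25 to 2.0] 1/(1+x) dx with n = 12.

f(x) = 1/(1+x)
a = 0.25, b = 2.0, n = 12
h = (b - a)/n = 0.145833

Trapezoidal rule: (h/2)[f(x₀) + 2f(x₁) + 2f(x₂) + ... + f(xₙ)]

x_0 = 0.2500, f(x_0) = 0.800000, coefficient = 1
x_1 = 0.3958, f(x_1) = 0.716418, coefficient = 2
x_2 = 0.5417, f(x_2) = 0.648649, coefficient = 2
x_3 = 0.6875, f(x_3) = 0.592593, coefficient = 2
x_4 = 0.8333, f(x_4) = 0.545455, coefficient = 2
x_5 = 0.9792, f(x_5) = 0.505263, coefficient = 2
x_6 = 1.1250, f(x_6) = 0.470588, coefficient = 2
x_7 = 1.2708, f(x_7) = 0.440367, coefficient = 2
x_8 = 1.4167, f(x_8) = 0.413793, coefficient = 2
x_9 = 1.5625, f(x_9) = 0.390244, coefficient = 2
x_10 = 1.7083, f(x_10) = 0.369231, coefficient = 2
x_11 = 1.8542, f(x_11) = 0.350365, coefficient = 2
x_12 = 2.0000, f(x_12) = 0.333333, coefficient = 1

I ≈ (0.145833/2) × 12.019263 = 0.876405
Exact value: 0.875469
Error: 0.000936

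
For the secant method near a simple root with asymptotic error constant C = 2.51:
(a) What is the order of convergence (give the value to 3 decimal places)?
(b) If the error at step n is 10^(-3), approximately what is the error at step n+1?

(a) Secant method has superlinear convergence with order φ = (1+√5)/2 ≈ 1.618.
    This means |e_{n+1}| ≈ C|e_n|^1.618.

(b) With |e_n| = 10^(-3) and C = 2.51:
    |e_{n+1}| ≈ 2.51 × (10^(-3))^1.618 = 2.51 × 10^(-4.85)

(a) ≈ 1.618 (golden ratio); (b) |e_{n+1}| ≈ 3.512e-05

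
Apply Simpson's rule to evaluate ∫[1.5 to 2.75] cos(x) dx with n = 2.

f(x) = cos(x)
a = 1.5, b = 2.75, n = 2
h = (b - a)/n = 0.625000

Simpson's rule: (h/3)[f(x₀) + 4f(x₁) + 2f(x₂) + ... + f(xₙ)]

x_0 = 1.5000, f(x_0) = 0.070737, coefficient = 1
x_1 = 2.1250, f(x_1) = -0.526266, coefficient = 4
x_2 = 2.7500, f(x_2) = -0.924302, coefficient = 1

I ≈ (0.625000/3) × -2.958631 = -0.616381
Exact value: -0.615834
Error: 0.000547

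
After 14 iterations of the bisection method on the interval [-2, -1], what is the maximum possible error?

Bisection error bound: |error| ≤ (b-a)/2^n
|error| ≤ (-1 - (-2))/2^14 = 1/2^14
|error| ≤ 0.0000610352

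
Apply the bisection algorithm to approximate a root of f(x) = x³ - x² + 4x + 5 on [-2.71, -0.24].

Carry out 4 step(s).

f(x) = x³ - x² + 4x + 5
Initial interval: [-2.71, -0.24]

Iteration 1:
  c_1 = (-2.710000 + (-0.240000))/2 = -1.475000
  f(c_1) = f(-1.475000) = -6.284672
  f(a) × f(c) ≥ 0, new interval: [-1.475000, -0.240000]
Iteration 2:
  c_2 = (-1.475000 + (-0.240000))/2 = -0.857500
  f(c_2) = f(-0.857500) = 0.204169
  f(a) × f(c) < 0, new interval: [-1.475000, -0.857500]
Iteration 3:
  c_3 = (-1.475000 + (-0.857500))/2 = -1.166250
  f(c_3) = f(-1.166250) = -2.611401
  f(a) × f(c) ≥ 0, new interval: [-1.166250, -0.857500]
Iteration 4:
  c_4 = (-1.166250 + (-0.857500))/2 = -1.011875
  f(c_4) = f(-1.011875) = -1.107441
  f(a) × f(c) ≥ 0, new interval: [-1.011875, -0.857500]

After 4 iteration(s), the approximation is c_4 = -1.011875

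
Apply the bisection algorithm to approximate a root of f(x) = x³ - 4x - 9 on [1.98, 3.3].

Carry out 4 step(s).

f(x) = x³ - 4x - 9
Initial interval: [1.98, 3.3]

Iteration 1:
  c_1 = (1.980000 + 3.300000)/2 = 2.640000
  f(c_1) = f(2.640000) = -1.160256
  f(a) × f(c) ≥ 0, new interval: [2.640000, 3.300000]
Iteration 2:
  c_2 = (2.640000 + 3.300000)/2 = 2.970000
  f(c_2) = f(2.970000) = 5.318073
  f(a) × f(c) < 0, new interval: [2.640000, 2.970000]
Iteration 3:
  c_3 = (2.640000 + 2.970000)/2 = 2.805000
  f(c_3) = f(2.805000) = 1.849810
  f(a) × f(c) < 0, new interval: [2.640000, 2.805000]
Iteration 4:
  c_4 = (2.640000 + 2.805000)/2 = 2.722500
  f(c_4) = f(2.722500) = 0.289187
  f(a) × f(c) < 0, new interval: [2.640000, 2.722500]

After 4 iteration(s), the approximation is c_4 = 2.722500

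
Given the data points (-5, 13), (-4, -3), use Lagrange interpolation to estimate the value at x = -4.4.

Lagrange interpolation formula:
P(x) = Σ yᵢ × Lᵢ(x)
where Lᵢ(x) = Π_{j≠i} (x - xⱼ)/(xᵢ - xⱼ)

L_0(-4.4) = (-4.4 - (-4))/(-5 - (-4)) = 0.400000
L_1(-4.4) = (-4.4 - (-5))/(-4 - (-5)) = 0.600000

P(-4.4) = 13×L_0(-4.4) + (-3)×L_1(-4.4)
P(-4.4) = 3.400000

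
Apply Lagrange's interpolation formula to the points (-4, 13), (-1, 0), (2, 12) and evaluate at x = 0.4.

Lagrange interpolation formula:
P(x) = Σ yᵢ × Lᵢ(x)
where Lᵢ(x) = Π_{j≠i} (x - xⱼ)/(xᵢ - xⱼ)

L_0(0.4) = (0.4 - (-1))/(-4 - (-1)) × (0.4 - 2)/(-4 - 2) = -0.124444
L_1(0.4) = (0.4 - (-4))/(-1 - (-4)) × (0.4 - 2)/(-1 - 2) = 0.782222
L_2(0.4) = (0.4 - (-4))/(2 - (-4)) × (0.4 - (-1))/(2 - (-1)) = 0.342222

P(0.4) = 13×L_0(0.4) + 0×L_1(0.4) + 12×L_2(0.4)
P(0.4) = 2.488889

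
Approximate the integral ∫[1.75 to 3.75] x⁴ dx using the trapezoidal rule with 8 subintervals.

f(x) = x⁴
a = 1.75, b = 3.75, n = 8
h = (b - a)/n = 0.250000

Trapezoidal rule: (h/2)[f(x₀) + 2f(x₁) + 2f(x₂) + ... + f(xₙ)]

x_0 = 1.7500, f(x_0) = 9.378906, coefficient = 1
x_1 = 2.0000, f(x_1) = 16.000000, coefficient = 2
x_2 = 2.2500, f(x_2) = 25.628906, coefficient = 2
x_3 = 2.5000, f(x_3) = 39.062500, coefficient = 2
x_4 = 2.7500, f(x_4) = 57.191406, coefficient = 2
x_5 = 3.0000, f(x_5) = 81.000000, coefficient = 2
x_6 = 3.2500, f(x_6) = 111.566406, coefficient = 2
x_7 = 3.5000, f(x_7) = 150.062500, coefficient = 2
x_8 = 3.7500, f(x_8) = 197.753906, coefficient = 1

I ≈ (0.250000/2) × 1168.156250 = 146.019531
Exact value: 145.032813
Error: 0.986719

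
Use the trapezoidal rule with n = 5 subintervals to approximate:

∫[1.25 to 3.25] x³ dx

f(x) = x³
a = 1.25, b = 3.25, n = 5
h = (b - a)/n = 0.400000

Trapezoidal rule: (h/2)[f(x₀) + 2f(x₁) + 2f(x₂) + ... + f(xₙ)]

x_0 = 1.2500, f(x_0) = 1.953125, coefficient = 1
x_1 = 1.6500, f(x_1) = 4.492125, coefficient = 2
x_2 = 2.0500, f(x_2) = 8.615125, coefficient = 2
x_3 = 2.4500, f(x_3) = 14.706125, coefficient = 2
x_4 = 2.8500, f(x_4) = 23.149125, coefficient = 2
x_5 = 3.2500, f(x_5) = 34.328125, coefficient = 1

I ≈ (0.400000/2) × 138.206250 = 27.641250
Exact value: 27.281250
Error: 0.360000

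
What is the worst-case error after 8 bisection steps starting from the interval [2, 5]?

Bisection error bound: |error| ≤ (b-a)/2^n
|error| ≤ (5 - 2)/2^8 = 3/2^8
|error| ≤ 0.0117187500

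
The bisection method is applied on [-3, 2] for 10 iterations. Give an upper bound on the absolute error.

Bisection error bound: |error| ≤ (b-a)/2^n
|error| ≤ (2 - (-3))/2^10 = 5/2^10
|error| ≤ 0.0048828125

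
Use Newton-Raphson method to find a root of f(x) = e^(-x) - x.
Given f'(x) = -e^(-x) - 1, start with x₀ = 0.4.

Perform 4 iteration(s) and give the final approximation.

f(x) = e^(-x) - x
f'(x) = -e^(-x) - 1
x₀ = 0.4

Newton-Raphson formula: x_{n+1} = x_n - f(x_n)/f'(x_n)

Iteration 1:
  f(0.400000) = 0.270320
  f'(0.400000) = -1.670320
  x_1 = 0.400000 - 0.270320/(-1.670320) = 0.561837
Iteration 2:
  f(0.561837) = 0.008323
  f'(0.561837) = -1.570161
  x_2 = 0.561837 - 0.008323/(-1.570161) = 0.567138
Iteration 3:
  f(0.567138) = 0.000008
  f'(0.567138) = -1.567146
  x_3 = 0.567138 - 0.000008/(-1.567146) = 0.567143
Iteration 4:
  f(0.567143) = 0.000000
  f'(0.567143) = -1.567143
  x_4 = 0.567143 - 0.000000/(-1.567143) = 0.567143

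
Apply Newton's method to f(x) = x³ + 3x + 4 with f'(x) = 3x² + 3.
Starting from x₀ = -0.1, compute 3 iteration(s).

f(x) = x³ + 3x + 4
f'(x) = 3x² + 3
x₀ = -0.1

Newton-Raphson formula: x_{n+1} = x_n - f(x_n)/f'(x_n)

Iteration 1:
  f(-0.100000) = 3.699000
  f'(-0.100000) = 3.030000
  x_1 = -0.100000 - 3.699000/3.030000 = -1.320792
Iteration 2:
  f(-1.320792) = -2.266487
  f'(-1.320792) = 8.233475
  x_2 = -1.320792 - (-2.266487)/8.233475 = -1.045515
Iteration 3:
  f(-1.045515) = -0.279399
  f'(-1.045515) = 6.279305
  x_3 = -1.045515 - (-0.279399)/6.279305 = -1.001020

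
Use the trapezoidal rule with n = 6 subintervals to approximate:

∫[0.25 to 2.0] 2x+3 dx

f(x) = 2x+3
a = 0.25, b = 2.0, n = 6
h = (b - a)/n = 0.291667

Trapezoidal rule: (h/2)[f(x₀) + 2f(x₁) + 2f(x₂) + ... + f(xₙ)]

x_0 = 0.2500, f(x_0) = 3.500000, coefficient = 1
x_1 = 0.5417, f(x_1) = 4.083333, coefficient = 2
x_2 = 0.8333, f(x_2) = 4.666667, coefficient = 2
x_3 = 1.1250, f(x_3) = 5.250000, coefficient = 2
x_4 = 1.4167, f(x_4) = 5.833333, coefficient = 2
x_5 = 1.7083, f(x_5) = 6.416667, coefficient = 2
x_6 = 2.0000, f(x_6) = 7.000000, coefficient = 1

I ≈ (0.291667/2) × 63.000000 = 9.187500
Exact value: 9.187500
Error: 0.000000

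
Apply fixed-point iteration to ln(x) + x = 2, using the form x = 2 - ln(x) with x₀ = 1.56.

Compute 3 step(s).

Equation: ln(x) + x = 2
Fixed-point form: x = 2 - ln(x)
x₀ = 1.56

x_1 = g(1.560000) = 1.555314
x_2 = g(1.555314) = 1.558322
x_3 = g(1.558322) = 1.556390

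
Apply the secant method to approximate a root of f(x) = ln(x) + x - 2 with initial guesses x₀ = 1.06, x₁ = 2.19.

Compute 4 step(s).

f(x) = ln(x) + x - 2
x₀ = 1.06, x₁ = 2.19

Secant formula: x_{n+1} = x_n - f(x_n)(x_n - x_{n-1})/(f(x_n) - f(x_{n-1}))

Iteration 1:
  f(1.060000) = -0.881731
  f(2.190000) = 0.973902
  x_2 = 2.190000 - 0.973902×(2.190000 - 1.060000)/(0.973902 - (-0.881731))
       = 1.596936
Iteration 2:
  f(2.190000) = 0.973902
  f(1.596936) = 0.065023
  x_3 = 1.596936 - 0.065023×(1.596936 - 2.190000)/(0.065023 - 0.973902)
       = 1.554507
Iteration 3:
  f(1.596936) = 0.065023
  f(1.554507) = -0.004334
  x_4 = 1.554507 - (-0.004334)×(1.554507 - 1.596936)/(-0.004334 - 0.065023)
       = 1.557159
Iteration 4:
  f(1.554507) = -0.004334
  f(1.557159) = 0.000021
  x_5 = 1.557159 - 0.000021×(1.557159 - 1.554507)/(0.000021 - (-0.004334))
       = 1.557146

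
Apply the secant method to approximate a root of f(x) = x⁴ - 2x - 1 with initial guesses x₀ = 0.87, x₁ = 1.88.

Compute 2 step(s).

f(x) = x⁴ - 2x - 1
x₀ = 0.87, x₁ = 1.88

Secant formula: x_{n+1} = x_n - f(x_n)(x_n - x_{n-1})/(f(x_n) - f(x_{n-1}))

Iteration 1:
  f(0.870000) = -2.167102
  f(1.880000) = 7.731983
  x_2 = 1.880000 - 7.731983×(1.880000 - 0.870000)/(7.731983 - (-2.167102))
       = 1.091109
Iteration 2:
  f(1.880000) = 7.731983
  f(1.091109) = -1.764884
  x_3 = 1.091109 - (-1.764884)×(1.091109 - 1.880000)/(-1.764884 - 7.731983)
       = 1.237715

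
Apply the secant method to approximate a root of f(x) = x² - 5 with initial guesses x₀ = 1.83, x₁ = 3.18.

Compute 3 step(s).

f(x) = x² - 5
x₀ = 1.83, x₁ = 3.18

Secant formula: x_{n+1} = x_n - f(x_n)(x_n - x_{n-1})/(f(x_n) - f(x_{n-1}))

Iteration 1:
  f(1.830000) = -1.651100
  f(3.180000) = 5.112400
  x_2 = 3.180000 - 5.112400×(3.180000 - 1.830000)/(5.112400 - (-1.651100))
       = 2.159561
Iteration 2:
  f(3.180000) = 5.112400
  f(2.159561) = -0.336297
  x_3 = 2.159561 - (-0.336297)×(2.159561 - 3.180000)/(-0.336297 - 5.112400)
       = 2.222543
Iteration 3:
  f(2.159561) = -0.336297
  f(2.222543) = -0.060303
  x_4 = 2.222543 - (-0.060303)×(2.222543 - 2.159561)/(-0.060303 - (-0.336297))
       = 2.236304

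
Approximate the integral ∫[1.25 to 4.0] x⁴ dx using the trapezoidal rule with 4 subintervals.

f(x) = x⁴
a = 1.25, b = 4.0, n = 4
h = (b - a)/n = 0.687500

Trapezoidal rule: (h/2)[f(x₀) + 2f(x₁) + 2f(x₂) + ... + f(xₙ)]

x_0 = 1.2500, f(x_0) = 2.441406, coefficient = 1
x_1 = 1.9375, f(x_1) = 14.091812, coefficient = 2
x_2 = 2.6250, f(x_2) = 47.480713, coefficient = 2
x_3 = 3.3125, f(x_3) = 120.399185, coefficient = 2
x_4 = 4.0000, f(x_4) = 256.000000, coefficient = 1

I ≈ (0.687500/2) × 622.384827 = 213.944784
Exact value: 204.189648
Error: 9.755136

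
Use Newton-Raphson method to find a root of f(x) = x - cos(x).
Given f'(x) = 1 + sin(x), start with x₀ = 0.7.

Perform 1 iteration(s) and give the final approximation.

f(x) = x - cos(x)
f'(x) = 1 + sin(x)
x₀ = 0.7

Newton-Raphson formula: x_{n+1} = x_n - f(x_n)/f'(x_n)

Iteration 1:
  f(0.700000) = -0.064842
  f'(0.700000) = 1.644218
  x_1 = 0.700000 - (-0.064842)/1.644218 = 0.739436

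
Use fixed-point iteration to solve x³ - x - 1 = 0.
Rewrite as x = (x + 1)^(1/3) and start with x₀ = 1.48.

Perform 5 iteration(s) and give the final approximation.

Equation: x³ - x - 1 = 0
Fixed-point form: x = (x + 1)^(1/3)
x₀ = 1.48

x_1 = g(1.480000) = 1.353580
x_2 = g(1.353580) = 1.330178
x_3 = g(1.330178) = 1.325754
x_4 = g(1.325754) = 1.324915
x_5 = g(1.324915) = 1.324755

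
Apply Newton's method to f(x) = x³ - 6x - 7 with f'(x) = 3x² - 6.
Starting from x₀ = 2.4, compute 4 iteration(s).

f(x) = x³ - 6x - 7
f'(x) = 3x² - 6
x₀ = 2.4

Newton-Raphson formula: x_{n+1} = x_n - f(x_n)/f'(x_n)

Iteration 1:
  f(2.400000) = -7.576000
  f'(2.400000) = 11.280000
  x_1 = 2.400000 - (-7.576000)/11.280000 = 3.071631
Iteration 2:
  f(3.071631) = 3.550802
  f'(3.071631) = 22.304755
  x_2 = 3.071631 - 3.550802/22.304755 = 2.912436
Iteration 3:
  f(2.912436) = 0.229499
  f'(2.912436) = 19.446857
  x_3 = 2.912436 - 0.229499/19.446857 = 2.900635
Iteration 4:
  f(2.900635) = 0.001215
  f'(2.900635) = 19.241051
  x_4 = 2.900635 - 0.001215/19.241051 = 2.900572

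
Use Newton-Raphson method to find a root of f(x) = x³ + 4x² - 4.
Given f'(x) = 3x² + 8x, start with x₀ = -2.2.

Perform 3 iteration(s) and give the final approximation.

f(x) = x³ + 4x² - 4
f'(x) = 3x² + 8x
x₀ = -2.2

Newton-Raphson formula: x_{n+1} = x_n - f(x_n)/f'(x_n)

Iteration 1:
  f(-2.200000) = 4.712000
  f'(-2.200000) = -3.080000
  x_1 = -2.200000 - 4.712000/(-3.080000) = -0.670130
Iteration 2:
  f(-0.670130) = -2.504642
  f'(-0.670130) = -4.013817
  x_2 = -0.670130 - (-2.504642)/(-4.013817) = -1.294135
Iteration 3:
  f(-1.294135) = 0.531742
  f'(-1.294135) = -5.328724
  x_3 = -1.294135 - 0.531742/(-5.328724) = -1.194347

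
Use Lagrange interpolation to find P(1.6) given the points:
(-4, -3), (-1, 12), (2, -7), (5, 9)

Lagrange interpolation formula:
P(x) = Σ yᵢ × Lᵢ(x)
where Lᵢ(x) = Π_{j≠i} (x - xⱼ)/(xᵢ - xⱼ)

L_0(1.6) = (1.6 - (-1))/(-4 - (-1)) × (1.6 - 2)/(-4 - 2) × (1.6 - 5)/(-4 - 5) = -0.021827
L_1(1.6) = (1.6 - (-4))/(-1 - (-4)) × (1.6 - 2)/(-1 - 2) × (1.6 - 5)/(-1 - 5) = 0.141037
L_2(1.6) = (1.6 - (-4))/(2 - (-4)) × (1.6 - (-1))/(2 - (-1)) × (1.6 - 5)/(2 - 5) = 0.916741
L_3(1.6) = (1.6 - (-4))/(5 - (-4)) × (1.6 - (-1))/(5 - (-1)) × (1.6 - 2)/(5 - 2) = -0.035951

P(1.6) = (-3)×L_0(1.6) + 12×L_1(1.6) + (-7)×L_2(1.6) + 9×L_3(1.6)
P(1.6) = -4.982815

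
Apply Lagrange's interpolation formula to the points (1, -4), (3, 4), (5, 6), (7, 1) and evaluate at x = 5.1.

Lagrange interpolation formula:
P(x) = Σ yᵢ × Lᵢ(x)
where Lᵢ(x) = Π_{j≠i} (x - xⱼ)/(xᵢ - xⱼ)

L_0(5.1) = (5.1 - 3)/(1 - 3) × (5.1 - 5)/(1 - 5) × (5.1 - 7)/(1 - 7) = 0.008312
L_1(5.1) = (5.1 - 1)/(3 - 1) × (5.1 - 5)/(3 - 5) × (5.1 - 7)/(3 - 7) = -0.048687
L_2(5.1) = (5.1 - 1)/(5 - 1) × (5.1 - 3)/(5 - 3) × (5.1 - 7)/(5 - 7) = 1.022437
L_3(5.1) = (5.1 - 1)/(7 - 1) × (5.1 - 3)/(7 - 3) × (5.1 - 5)/(7 - 5) = 0.017937

P(5.1) = (-4)×L_0(5.1) + 4×L_1(5.1) + 6×L_2(5.1) + 1×L_3(5.1)
P(5.1) = 5.924563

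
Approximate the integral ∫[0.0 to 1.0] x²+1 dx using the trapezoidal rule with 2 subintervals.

f(x) = x²+1
a = 0.0, b = 1.0, n = 2
h = (b - a)/n = 0.500000

Trapezoidal rule: (h/2)[f(x₀) + 2f(x₁) + 2f(x₂) + ... + f(xₙ)]

x_0 = 0.0000, f(x_0) = 1.000000, coefficient = 1
x_1 = 0.5000, f(x_1) = 1.250000, coefficient = 2
x_2 = 1.0000, f(x_2) = 2.000000, coefficient = 1

I ≈ (0.500000/2) × 5.500000 = 1.375000
Exact value: 1.333333
Error: 0.041667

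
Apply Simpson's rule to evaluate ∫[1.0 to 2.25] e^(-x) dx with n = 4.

f(x) = e^(-x)
a = 1.0, b = 2.25, n = 4
h = (b - a)/n = 0.312500

Simpson's rule: (h/3)[f(x₀) + 4f(x₁) + 2f(x₂) + ... + f(xₙ)]

x_0 = 1.0000, f(x_0) = 0.367879, coefficient = 1
x_1 = 1.3125, f(x_1) = 0.269146, coefficient = 4
x_2 = 1.6250, f(x_2) = 0.196912, coefficient = 2
x_3 = 1.9375, f(x_3) = 0.144064, coefficient = 4
x_4 = 2.2500, f(x_4) = 0.105399, coefficient = 1

I ≈ (0.312500/3) × 2.519942 = 0.262494
Exact value: 0.262480
Error: 0.000014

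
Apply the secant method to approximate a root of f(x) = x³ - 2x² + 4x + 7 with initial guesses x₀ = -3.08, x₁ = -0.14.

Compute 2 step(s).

f(x) = x³ - 2x² + 4x + 7
x₀ = -3.08, x₁ = -0.14

Secant formula: x_{n+1} = x_n - f(x_n)(x_n - x_{n-1})/(f(x_n) - f(x_{n-1}))

Iteration 1:
  f(-3.080000) = -53.510912
  f(-0.140000) = 6.398056
  x_2 = -0.140000 - 6.398056×(-0.140000 - (-3.080000))/(6.398056 - (-53.510912))
       = -0.453981
Iteration 2:
  f(-0.140000) = 6.398056
  f(-0.453981) = 4.678313
  x_3 = -0.453981 - 4.678313×(-0.453981 - (-0.140000))/(4.678313 - 6.398056)
       = -1.308121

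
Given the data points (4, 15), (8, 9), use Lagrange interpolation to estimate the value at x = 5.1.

Lagrange interpolation formula:
P(x) = Σ yᵢ × Lᵢ(x)
where Lᵢ(x) = Π_{j≠i} (x - xⱼ)/(xᵢ - xⱼ)

L_0(5.1) = (5.1 - 8)/(4 - 8) = 0.725000
L_1(5.1) = (5.1 - 4)/(8 - 4) = 0.275000

P(5.1) = 15×L_0(5.1) + 9×L_1(5.1)
P(5.1) = 13.350000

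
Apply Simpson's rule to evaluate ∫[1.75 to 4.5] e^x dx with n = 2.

f(x) = e^x
a = 1.75, b = 4.5, n = 2
h = (b - a)/n = 1.375000

Simpson's rule: (h/3)[f(x₀) + 4f(x₁) + 2f(x₂) + ... + f(xₙ)]

x_0 = 1.7500, f(x_0) = 5.754603, coefficient = 1
x_1 = 3.1250, f(x_1) = 22.759895, coefficient = 4
x_2 = 4.5000, f(x_2) = 90.017131, coefficient = 1

I ≈ (1.375000/3) × 186.811314 = 85.621852
Exact value: 84.262529
Error: 1.359324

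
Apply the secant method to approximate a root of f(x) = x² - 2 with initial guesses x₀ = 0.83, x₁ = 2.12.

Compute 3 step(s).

f(x) = x² - 2
x₀ = 0.83, x₁ = 2.12

Secant formula: x_{n+1} = x_n - f(x_n)(x_n - x_{n-1})/(f(x_n) - f(x_{n-1}))

Iteration 1:
  f(0.830000) = -1.311100
  f(2.120000) = 2.494400
  x_2 = 2.120000 - 2.494400×(2.120000 - 0.830000)/(2.494400 - (-1.311100))
       = 1.274441
Iteration 2:
  f(2.120000) = 2.494400
  f(1.274441) = -0.375801
  x_3 = 1.274441 - (-0.375801)×(1.274441 - 2.120000)/(-0.375801 - 2.494400)
       = 1.385151
Iteration 3:
  f(1.274441) = -0.375801
  f(1.385151) = -0.081356
  x_4 = 1.385151 - (-0.081356)×(1.385151 - 1.274441)/(-0.081356 - (-0.375801))
       = 1.415741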